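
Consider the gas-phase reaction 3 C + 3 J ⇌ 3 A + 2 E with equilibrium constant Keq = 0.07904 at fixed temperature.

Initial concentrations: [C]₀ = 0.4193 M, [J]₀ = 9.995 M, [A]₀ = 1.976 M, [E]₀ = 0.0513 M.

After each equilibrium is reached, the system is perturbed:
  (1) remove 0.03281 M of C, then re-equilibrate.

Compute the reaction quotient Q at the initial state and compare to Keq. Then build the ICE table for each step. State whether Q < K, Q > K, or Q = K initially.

Q₀ = 2.7585e-04; Q < K (proceeds forward)

Q₀ = 2.7585e-04 vs Keq = 0.07904 ⇒ Q<K, forward
Step 1:
                   C          J          A          E
  init        0.4193      9.995      1.976     0.0513
  Δ          -0.2343    -0.2343     0.2343     0.1562
  eq           0.185      9.761       2.21     0.2075
  solve Keq expr → x = 0.07811; check Q = 0.07904
Then remove 0.03281 M of C.
Step 2:
                   C          J          A          E
  init        0.1522      9.761       2.21     0.2075
  Δ           0.0219     0.0219    -0.0219    -0.0146
  eq           0.174      9.783      2.188     0.1929
  solve Keq expr → x = -0.007299; check Q = 0.07904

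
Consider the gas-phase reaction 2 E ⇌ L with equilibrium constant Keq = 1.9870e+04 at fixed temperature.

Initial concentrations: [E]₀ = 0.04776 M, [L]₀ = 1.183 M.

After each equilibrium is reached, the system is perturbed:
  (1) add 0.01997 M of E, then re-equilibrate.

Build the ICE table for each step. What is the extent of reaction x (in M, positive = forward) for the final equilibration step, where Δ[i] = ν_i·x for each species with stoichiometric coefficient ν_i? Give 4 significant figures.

Q₀ = 518.6 vs Keq = 1.9870e+04 ⇒ Q<K, forward
Step 1:
                    E           L
  I           0.04776       1.183
  C          -0.03998     0.01999
  E          0.007781       1.203
  solve Keq expr → x = 0.01999; check Q = 1.9870e+04
Then add 0.01997 M of E.
Step 2:
                    E           L
  I           0.02775       1.203
  C          -0.01994    0.009969
  E          0.007813       1.213
  solve Keq expr → x = 0.009969; check Q = 1.9870e+04

x = 0.009969 M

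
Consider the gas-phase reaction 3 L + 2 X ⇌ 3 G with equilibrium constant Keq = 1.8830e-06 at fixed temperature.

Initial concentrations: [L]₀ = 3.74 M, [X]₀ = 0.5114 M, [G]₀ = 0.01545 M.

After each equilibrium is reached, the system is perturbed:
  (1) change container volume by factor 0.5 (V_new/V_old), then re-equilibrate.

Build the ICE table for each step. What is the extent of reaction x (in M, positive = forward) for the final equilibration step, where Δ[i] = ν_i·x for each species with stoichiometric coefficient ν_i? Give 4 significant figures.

x = 0.01081 M

Q₀ = 2.6956e-07 vs Keq = 1.8830e-06 ⇒ Q<K, forward
Step 1:
                  L         X         G
  init         3.74    0.5114   0.01545
  Δ        -0.01363 -0.009085   0.01363
  eq          3.726    0.5023   0.02908
  solve Keq expr → x = 0.004542; check Q = 1.8830e-06
Then change container volume by factor 0.5 (V_new/V_old).
Step 2:
                  L         X         G
  init        7.453     1.005   0.05815
  Δ        -0.03243  -0.02162   0.03243
  eq           7.42     0.983   0.09059
  solve Keq expr → x = 0.01081; check Q = 1.8830e-06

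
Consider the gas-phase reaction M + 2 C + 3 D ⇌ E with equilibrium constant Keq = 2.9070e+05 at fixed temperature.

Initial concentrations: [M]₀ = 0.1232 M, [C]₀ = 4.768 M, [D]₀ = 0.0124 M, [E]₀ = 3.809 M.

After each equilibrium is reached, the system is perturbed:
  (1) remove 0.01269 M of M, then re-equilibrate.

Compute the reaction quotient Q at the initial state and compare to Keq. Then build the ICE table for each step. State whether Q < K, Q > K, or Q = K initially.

Q₀ = 7.1328e+05 vs Keq = 2.9070e+05 ⇒ Q>K, reverse
Step 1:
                  M         C         D         E
  Initial    0.1232     4.768    0.0124     3.809
  Change   0.001417  0.002835  0.004252 -0.001417
  Equil      0.1246     4.771   0.01665     3.808
  solve Keq expr → x = -0.001417; check Q = 2.9070e+05
Then remove 0.01269 M of M.
Step 2:
                  M         C         D         E
  Initial    0.1119     4.771   0.01665     3.808
  Change  1.9850e-04 3.9700e-04 5.9550e-04 -1.9850e-04
  Equil      0.1121     4.771   0.01725     3.807
  solve Keq expr → x = -1.9850e-04; check Q = 2.9070e+05

Q₀ = 7.1328e+05; Q > K (proceeds reverse)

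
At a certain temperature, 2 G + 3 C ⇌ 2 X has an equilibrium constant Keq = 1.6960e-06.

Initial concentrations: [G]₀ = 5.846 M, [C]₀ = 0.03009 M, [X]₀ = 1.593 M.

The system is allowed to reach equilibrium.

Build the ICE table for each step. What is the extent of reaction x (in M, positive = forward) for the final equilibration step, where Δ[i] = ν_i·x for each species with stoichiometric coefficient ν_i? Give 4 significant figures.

x = -0.7789 M

Q₀ = 2726 vs Keq = 1.6960e-06 ⇒ Q>K, reverse
Step 1:
                   G          C          X
  init         5.846    0.03009      1.593
  Δ            1.558      2.337     -1.558
  eq           7.404      2.367    0.03511
  solve Keq expr → x = -0.7789; check Q = 1.6960e-06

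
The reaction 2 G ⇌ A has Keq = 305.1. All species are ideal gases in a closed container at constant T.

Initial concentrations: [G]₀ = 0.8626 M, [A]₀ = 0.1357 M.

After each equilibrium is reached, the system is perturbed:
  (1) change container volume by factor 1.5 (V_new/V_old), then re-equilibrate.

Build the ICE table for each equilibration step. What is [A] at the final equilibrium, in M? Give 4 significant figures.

Q₀ = 0.1824 vs Keq = 305.1 ⇒ Q<K, forward
Step 1:
                    G           A
  Initial      0.8626      0.1357
  Change      -0.8203      0.4102
  Equil        0.0423      0.5459
  solve Keq expr → x = 0.4102; check Q = 305.1
Then change container volume by factor 1.5 (V_new/V_old).
Step 2:
                    G           A
  Initial      0.0282      0.3639
  Change      0.00619   -0.003095
  Equil       0.03439      0.3608
  solve Keq expr → x = -0.003095; check Q = 305.1

[A]_eq = 0.3608 M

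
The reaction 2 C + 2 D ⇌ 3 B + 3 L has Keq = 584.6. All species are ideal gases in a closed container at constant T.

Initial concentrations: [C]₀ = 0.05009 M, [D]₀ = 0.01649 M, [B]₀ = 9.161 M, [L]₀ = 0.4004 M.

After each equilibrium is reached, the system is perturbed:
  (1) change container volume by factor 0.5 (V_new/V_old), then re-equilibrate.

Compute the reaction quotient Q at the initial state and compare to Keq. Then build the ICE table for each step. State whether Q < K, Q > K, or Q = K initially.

Q₀ = 7.2338e+07 vs Keq = 584.6 ⇒ Q>K, reverse
Step 1:
                  C         D         B         L
  I         0.05009   0.01649     9.161    0.4004
  C          0.1849    0.1849   -0.2773   -0.2773
  E          0.2349    0.2013     8.884    0.1231
  solve Keq expr → x = -0.09243; check Q = 584.6
Then change container volume by factor 0.5 (V_new/V_old).
Step 2:
                  C         D         B         L
  I          0.4699    0.4027     17.77    0.2462
  C         0.04556   0.04556  -0.06834  -0.06834
  E          0.5155    0.4483      17.7    0.1779
  solve Keq expr → x = -0.02278; check Q = 584.6

Q₀ = 7.2338e+07; Q > K (proceeds reverse)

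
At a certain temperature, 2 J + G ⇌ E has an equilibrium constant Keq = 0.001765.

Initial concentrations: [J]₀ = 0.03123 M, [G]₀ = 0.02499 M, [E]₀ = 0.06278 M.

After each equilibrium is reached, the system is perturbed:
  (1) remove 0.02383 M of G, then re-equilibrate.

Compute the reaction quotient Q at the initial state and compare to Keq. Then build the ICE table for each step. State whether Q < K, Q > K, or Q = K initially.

Q₀ = 2576 vs Keq = 0.001765 ⇒ Q>K, reverse
Step 1:
                   J          G          E
  init       0.03123    0.02499    0.06278
  Δ           0.1256    0.06278   -0.06278
  eq          0.1568    0.08777 3.8077e-06
  solve Keq expr → x = -0.06278; check Q = 0.001765
Then remove 0.02383 M of G.
Step 2:
                   J          G          E
  init        0.1568    0.06394 3.8077e-06
  Δ       2.0675e-06 1.0337e-06 -1.0337e-06
  eq          0.1568    0.06394 2.7740e-06
  solve Keq expr → x = -1.0337e-06; check Q = 0.001765

Q₀ = 2576; Q > K (proceeds reverse)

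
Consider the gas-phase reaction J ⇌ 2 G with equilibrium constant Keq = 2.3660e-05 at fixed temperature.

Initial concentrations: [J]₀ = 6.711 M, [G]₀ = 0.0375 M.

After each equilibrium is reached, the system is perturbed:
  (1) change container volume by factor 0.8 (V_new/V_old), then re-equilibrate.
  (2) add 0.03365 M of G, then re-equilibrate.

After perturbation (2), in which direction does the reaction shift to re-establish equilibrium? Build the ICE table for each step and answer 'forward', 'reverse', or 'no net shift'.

Direction: reverse

Q₀ = 2.0954e-04 vs Keq = 2.3660e-05 ⇒ Q>K, reverse
Step 1:
                  J         G
  Initial     6.711    0.0375
  Change    0.01244  -0.02489
  Equil       6.723   0.01261
  solve Keq expr → x = -0.01244; check Q = 2.3660e-05
Then change container volume by factor 0.8 (V_new/V_old).
Step 2:
                  J         G
  Initial     8.404   0.01577
  Change  8.3187e-04 -0.001664
  Equil       8.405    0.0141
  solve Keq expr → x = -8.3187e-04; check Q = 2.3660e-05
Then add 0.03365 M of G.
Step 3:
                  J         G
  Initial     8.405   0.04775
  Change    0.01682  -0.03364
  Equil       8.422   0.01412
  solve Keq expr → x = -0.01682; check Q = 2.3660e-05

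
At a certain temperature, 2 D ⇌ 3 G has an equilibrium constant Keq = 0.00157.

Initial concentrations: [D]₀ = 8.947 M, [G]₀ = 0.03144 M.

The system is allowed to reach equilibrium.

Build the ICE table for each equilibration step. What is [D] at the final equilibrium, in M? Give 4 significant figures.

Q₀ = 3.8823e-07 vs Keq = 0.00157 ⇒ Q<K, forward
Step 1:
                   D          G
  Initial      8.947    0.03144
  Change     -0.3053      0.458
  Equil        8.642     0.4894
  solve Keq expr → x = 0.1527; check Q = 0.00157

[D]_eq = 8.642 M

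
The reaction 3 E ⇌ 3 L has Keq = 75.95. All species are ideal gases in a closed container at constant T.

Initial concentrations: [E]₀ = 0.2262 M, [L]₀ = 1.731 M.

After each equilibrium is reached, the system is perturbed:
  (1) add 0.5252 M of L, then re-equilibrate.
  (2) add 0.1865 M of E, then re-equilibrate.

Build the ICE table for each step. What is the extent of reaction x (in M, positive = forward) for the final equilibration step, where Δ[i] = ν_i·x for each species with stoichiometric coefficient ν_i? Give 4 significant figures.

x = 0.05029 M

Q₀ = 448.1 vs Keq = 75.95 ⇒ Q>K, reverse
Step 1:
                   E          L
  I           0.2262      1.731
  C           0.1477    -0.1477
  E           0.3739      1.583
  solve Keq expr → x = -0.04923; check Q = 75.95
Then add 0.5252 M of L.
Step 2:
                   E          L
  I           0.3739      2.109
  C           0.1003    -0.1003
  E           0.4742      2.008
  solve Keq expr → x = -0.03344; check Q = 75.95
Then add 0.1865 M of E.
Step 3:
                   E          L
  I           0.6607      2.008
  C          -0.1509     0.1509
  E           0.5098      2.159
  solve Keq expr → x = 0.05029; check Q = 75.95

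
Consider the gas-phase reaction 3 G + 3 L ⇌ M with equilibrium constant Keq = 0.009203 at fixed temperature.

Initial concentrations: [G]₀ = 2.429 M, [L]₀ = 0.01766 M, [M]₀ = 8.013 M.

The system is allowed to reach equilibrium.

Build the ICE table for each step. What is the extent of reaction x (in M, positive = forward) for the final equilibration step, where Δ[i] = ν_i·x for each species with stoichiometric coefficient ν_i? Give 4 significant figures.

Q₀ = 1.0152e+05 vs Keq = 0.009203 ⇒ Q>K, reverse
Step 1:
                   G          L          M
  Initial      2.429    0.01766      8.013
  Change       2.051      2.051    -0.6837
  Equil         4.48      2.069      7.329
  solve Keq expr → x = -0.6837; check Q = 0.009203

x = -0.6837 M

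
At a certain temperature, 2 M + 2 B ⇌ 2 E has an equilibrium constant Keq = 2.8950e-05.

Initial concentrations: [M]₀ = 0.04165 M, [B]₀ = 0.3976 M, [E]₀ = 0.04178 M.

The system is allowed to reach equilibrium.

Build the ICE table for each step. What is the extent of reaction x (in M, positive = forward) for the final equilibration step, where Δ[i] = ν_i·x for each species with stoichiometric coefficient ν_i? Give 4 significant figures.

Q₀ = 6.365 vs Keq = 2.8950e-05 ⇒ Q>K, reverse
Step 1:
                  M         B         E
  I         0.04165    0.3976   0.04178
  C         0.04158   0.04158  -0.04158
  E         0.08323    0.4392 1.9668e-04
  solve Keq expr → x = -0.02079; check Q = 2.8950e-05

x = -0.02079 M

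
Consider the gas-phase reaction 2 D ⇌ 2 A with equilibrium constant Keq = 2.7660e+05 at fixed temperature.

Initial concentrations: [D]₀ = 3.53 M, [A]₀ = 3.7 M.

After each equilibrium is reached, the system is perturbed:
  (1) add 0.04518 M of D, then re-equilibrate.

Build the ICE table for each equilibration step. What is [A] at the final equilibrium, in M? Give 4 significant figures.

[A]_eq = 7.261 M

Q₀ = 1.099 vs Keq = 2.7660e+05 ⇒ Q<K, forward
Step 1:
                    D           A
  I              3.53         3.7
  C            -3.516       3.516
  E           0.01372       7.216
  solve Keq expr → x = 1.758; check Q = 2.7660e+05
Then add 0.04518 M of D.
Step 2:
                    D           A
  I            0.0589       7.216
  C          -0.04509     0.04509
  E           0.01381       7.261
  solve Keq expr → x = 0.02255; check Q = 2.7660e+05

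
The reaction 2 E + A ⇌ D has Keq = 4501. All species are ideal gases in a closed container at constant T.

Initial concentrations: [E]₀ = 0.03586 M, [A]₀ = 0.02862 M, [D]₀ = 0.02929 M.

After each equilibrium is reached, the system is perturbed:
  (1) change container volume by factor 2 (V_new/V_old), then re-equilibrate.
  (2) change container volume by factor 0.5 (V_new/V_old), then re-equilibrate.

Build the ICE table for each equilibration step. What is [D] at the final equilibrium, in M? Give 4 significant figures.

Q₀ = 795.8 vs Keq = 4501 ⇒ Q<K, forward
Step 1:
                   E          A          D
  I          0.03586    0.02862    0.02929
  C         -0.01587  -0.007933   0.007933
  E          0.01999    0.02069    0.03722
  solve Keq expr → x = 0.007933; check Q = 4501
Then change container volume by factor 2 (V_new/V_old).
Step 2:
                   E          A          D
  I         0.009997    0.01034    0.01861
  C          0.00608    0.00304   -0.00304
  E          0.01608    0.01338    0.01557
  solve Keq expr → x = -0.00304; check Q = 4501
Then change container volume by factor 0.5 (V_new/V_old).
Step 3:
                   E          A          D
  I          0.03215    0.02677    0.03114
  C         -0.01216   -0.00608    0.00608
  E          0.01999    0.02069    0.03722
  solve Keq expr → x = 0.00608; check Q = 4501

[D]_eq = 0.03722 M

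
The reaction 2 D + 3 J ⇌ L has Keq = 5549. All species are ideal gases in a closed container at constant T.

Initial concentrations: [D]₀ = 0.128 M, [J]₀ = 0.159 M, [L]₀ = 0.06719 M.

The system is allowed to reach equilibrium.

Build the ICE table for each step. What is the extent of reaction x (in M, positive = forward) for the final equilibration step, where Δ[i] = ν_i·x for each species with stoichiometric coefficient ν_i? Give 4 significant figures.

x = 0.01469 M

Q₀ = 1020 vs Keq = 5549 ⇒ Q<K, forward
Step 1:
                  D         J         L
  Initial     0.128     0.159   0.06719
  Change   -0.02939  -0.04408   0.01469
  Equil     0.09861    0.1149   0.08188
  solve Keq expr → x = 0.01469; check Q = 5549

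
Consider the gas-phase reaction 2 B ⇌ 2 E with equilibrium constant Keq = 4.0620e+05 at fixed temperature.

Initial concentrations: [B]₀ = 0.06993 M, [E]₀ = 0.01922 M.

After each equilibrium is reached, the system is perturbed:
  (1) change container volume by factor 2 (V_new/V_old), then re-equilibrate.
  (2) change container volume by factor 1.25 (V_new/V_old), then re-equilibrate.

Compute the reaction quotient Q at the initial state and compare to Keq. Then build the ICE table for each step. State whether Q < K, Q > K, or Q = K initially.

Q₀ = 0.07554 vs Keq = 4.0620e+05 ⇒ Q<K, forward
Step 1:
                    B           E
  Initial     0.06993     0.01922
  Change     -0.06979     0.06979
  Equil    1.3966e-04     0.08901
  solve Keq expr → x = 0.0349; check Q = 4.0620e+05
Then change container volume by factor 2 (V_new/V_old).
Step 2:
                    B           E
  Initial  6.9830e-05     0.04451
  Change            0           0
  Equil    6.9830e-05     0.04451
  solve Keq expr → x = 0; check Q = 4.0620e+05
Then change container volume by factor 1.25 (V_new/V_old).
Step 3:
                    B           E
  Initial  5.5864e-05      0.0356
  Change            0           0
  Equil    5.5864e-05      0.0356
  solve Keq expr → x = 0; check Q = 4.0620e+05

Q₀ = 0.07554; Q < K (proceeds forward)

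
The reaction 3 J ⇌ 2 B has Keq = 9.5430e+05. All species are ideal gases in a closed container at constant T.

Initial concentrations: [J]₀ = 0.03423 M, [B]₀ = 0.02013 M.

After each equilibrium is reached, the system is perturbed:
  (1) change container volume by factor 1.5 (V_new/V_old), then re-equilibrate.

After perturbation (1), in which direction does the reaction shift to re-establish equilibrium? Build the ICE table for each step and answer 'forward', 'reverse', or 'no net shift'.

Q₀ = 10.1 vs Keq = 9.5430e+05 ⇒ Q<K, forward
Step 1:
                    J           B
  I           0.03423     0.02013
  C            -0.033       0.022
  E           0.00123     0.04213
  solve Keq expr → x = 0.011; check Q = 9.5430e+05
Then change container volume by factor 1.5 (V_new/V_old).
Step 2:
                    J           B
  I        8.1986e-04     0.02809
  C        1.1691e-04 -7.7939e-05
  E        9.3677e-04     0.02801
  solve Keq expr → x = -3.8970e-05; check Q = 9.5430e+05

Direction: reverse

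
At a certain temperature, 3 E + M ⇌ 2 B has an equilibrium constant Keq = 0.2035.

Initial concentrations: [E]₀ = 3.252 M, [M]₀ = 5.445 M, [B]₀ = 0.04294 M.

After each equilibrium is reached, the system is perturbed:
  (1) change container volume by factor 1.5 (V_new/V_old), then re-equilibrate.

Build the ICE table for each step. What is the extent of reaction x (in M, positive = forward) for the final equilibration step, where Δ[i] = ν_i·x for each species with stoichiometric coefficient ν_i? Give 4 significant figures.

x = -0.05477 M

Q₀ = 9.8463e-06 vs Keq = 0.2035 ⇒ Q<K, forward
Step 1:
                    E           M           B
  I             3.252       5.445     0.04294
  C            -2.002     -0.6674       1.335
  E              1.25       4.778       1.378
  solve Keq expr → x = 0.6674; check Q = 0.2035
Then change container volume by factor 1.5 (V_new/V_old).
Step 2:
                    E           M           B
  I            0.8332       3.185      0.9185
  C            0.1643     0.05477     -0.1095
  E            0.9975        3.24       0.809
  solve Keq expr → x = -0.05477; check Q = 0.2035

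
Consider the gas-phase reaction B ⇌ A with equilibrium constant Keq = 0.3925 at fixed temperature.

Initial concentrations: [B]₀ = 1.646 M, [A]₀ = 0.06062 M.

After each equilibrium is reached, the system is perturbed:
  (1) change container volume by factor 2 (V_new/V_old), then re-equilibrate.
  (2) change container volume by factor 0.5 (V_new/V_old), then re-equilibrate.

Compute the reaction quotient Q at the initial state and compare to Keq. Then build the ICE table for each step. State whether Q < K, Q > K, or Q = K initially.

Q₀ = 0.03683; Q < K (proceeds forward)

Q₀ = 0.03683 vs Keq = 0.3925 ⇒ Q<K, forward
Step 1:
                    B           A
  I             1.646     0.06062
  C           -0.4204      0.4204
  E             1.226       0.481
  solve Keq expr → x = 0.4204; check Q = 0.3925
Then change container volume by factor 2 (V_new/V_old).
Step 2:
                    B           A
  I            0.6128      0.2405
  C                 0           0
  E            0.6128      0.2405
  solve Keq expr → x = 0; check Q = 0.3925
Then change container volume by factor 0.5 (V_new/V_old).
Step 3:
                    B           A
  I             1.226       0.481
  C                 0           0
  E             1.226       0.481
  solve Keq expr → x = 0; check Q = 0.3925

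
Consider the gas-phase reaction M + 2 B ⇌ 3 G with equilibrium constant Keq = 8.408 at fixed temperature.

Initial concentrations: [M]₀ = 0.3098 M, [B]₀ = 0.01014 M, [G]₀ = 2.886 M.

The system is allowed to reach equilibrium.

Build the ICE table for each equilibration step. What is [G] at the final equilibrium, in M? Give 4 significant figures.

[G]_eq = 1.634 M

Q₀ = 7.5463e+05 vs Keq = 8.408 ⇒ Q>K, reverse
Step 1:
                  M         B         G
  init       0.3098   0.01014     2.886
  Δ          0.4173    0.8346    -1.252
  eq         0.7271    0.8448     1.634
  solve Keq expr → x = -0.4173; check Q = 8.408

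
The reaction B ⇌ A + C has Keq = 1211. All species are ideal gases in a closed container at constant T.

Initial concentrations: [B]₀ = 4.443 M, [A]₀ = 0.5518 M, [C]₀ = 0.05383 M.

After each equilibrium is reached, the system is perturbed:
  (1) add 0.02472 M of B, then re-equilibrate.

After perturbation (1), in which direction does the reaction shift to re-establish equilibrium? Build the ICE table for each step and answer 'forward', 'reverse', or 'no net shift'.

Direction: forward

Q₀ = 0.006685 vs Keq = 1211 ⇒ Q<K, forward
Step 1:
                    B           A           C
  Initial       4.443      0.5518     0.05383
  Change       -4.425       4.425       4.425
  Equil        0.0184       4.976       4.478
  solve Keq expr → x = 4.425; check Q = 1211
Then add 0.02472 M of B.
Step 2:
                    B           A           C
  Initial     0.04312       4.976       4.478
  Change     -0.02453     0.02453     0.02453
  Equil        0.0186       5.001       4.503
  solve Keq expr → x = 0.02453; check Q = 1211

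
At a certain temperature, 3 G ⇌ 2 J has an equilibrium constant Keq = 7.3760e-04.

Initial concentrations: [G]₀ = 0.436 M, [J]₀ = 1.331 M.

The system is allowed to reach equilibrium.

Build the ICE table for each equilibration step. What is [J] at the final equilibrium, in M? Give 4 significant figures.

[J]_eq = 0.09419 M

Q₀ = 21.37 vs Keq = 7.3760e-04 ⇒ Q>K, reverse
Step 1:
                   G          J
  init         0.436      1.331
  Δ            1.855     -1.237
  eq           2.291    0.09419
  solve Keq expr → x = -0.6184; check Q = 7.3760e-04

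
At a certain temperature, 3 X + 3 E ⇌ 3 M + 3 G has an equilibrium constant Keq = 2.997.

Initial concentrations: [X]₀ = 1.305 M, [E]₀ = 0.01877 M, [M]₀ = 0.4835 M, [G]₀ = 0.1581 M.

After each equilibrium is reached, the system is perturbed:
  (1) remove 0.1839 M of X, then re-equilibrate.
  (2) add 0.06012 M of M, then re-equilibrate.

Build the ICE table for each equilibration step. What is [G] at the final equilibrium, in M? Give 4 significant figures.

[G]_eq = 0.1345 M

Q₀ = 30.39 vs Keq = 2.997 ⇒ Q>K, reverse
Step 1:
                    X           E           M           G
  I             1.305     0.01877      0.4835      0.1581
  C           0.01608     0.01608    -0.01608    -0.01608
  E             1.321     0.03485      0.4674       0.142
  solve Keq expr → x = -0.005361; check Q = 2.997
Then remove 0.1839 M of X.
Step 2:
                    X           E           M           G
  I             1.137     0.03485      0.4674       0.142
  C          0.004016    0.004016   -0.004016   -0.004016
  E             1.141     0.03887      0.4634       0.138
  solve Keq expr → x = -0.001339; check Q = 2.997
Then add 0.06012 M of M.
Step 3:
                    X           E           M           G
  I             1.141     0.03887      0.5235       0.138
  C          0.003509    0.003509   -0.003509   -0.003509
  E             1.145     0.04238        0.52      0.1345
  solve Keq expr → x = -0.00117; check Q = 2.997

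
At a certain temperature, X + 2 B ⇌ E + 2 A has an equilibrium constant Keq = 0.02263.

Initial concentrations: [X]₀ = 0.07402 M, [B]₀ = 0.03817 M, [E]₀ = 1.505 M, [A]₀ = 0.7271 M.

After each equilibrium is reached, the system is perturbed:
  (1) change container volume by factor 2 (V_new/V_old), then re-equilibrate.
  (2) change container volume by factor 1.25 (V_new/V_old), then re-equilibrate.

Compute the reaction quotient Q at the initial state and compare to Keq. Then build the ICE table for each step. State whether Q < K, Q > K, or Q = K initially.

Q₀ = 7378 vs Keq = 0.02263 ⇒ Q>K, reverse
Step 1:
                    X           B           E           A
  init        0.07402     0.03817       1.505      0.7271
  Δ            0.3324      0.6648     -0.3324     -0.6648
  eq           0.4064       0.703       1.173     0.06226
  solve Keq expr → x = -0.3324; check Q = 0.02263
Then change container volume by factor 2 (V_new/V_old).
Step 2:
                    X           B           E           A
  init         0.2032      0.3515      0.5863     0.03113
  Δ                 0           0           0           0
  eq           0.2032      0.3515      0.5863     0.03113
  solve Keq expr → x = 0; check Q = 0.02263
Then change container volume by factor 1.25 (V_new/V_old).
Step 3:
                    X           B           E           A
  init         0.1626      0.2812       0.469     0.02491
  Δ                 0           0           0           0
  eq           0.1626      0.2812       0.469     0.02491
  solve Keq expr → x = 0; check Q = 0.02263

Q₀ = 7378; Q > K (proceeds reverse)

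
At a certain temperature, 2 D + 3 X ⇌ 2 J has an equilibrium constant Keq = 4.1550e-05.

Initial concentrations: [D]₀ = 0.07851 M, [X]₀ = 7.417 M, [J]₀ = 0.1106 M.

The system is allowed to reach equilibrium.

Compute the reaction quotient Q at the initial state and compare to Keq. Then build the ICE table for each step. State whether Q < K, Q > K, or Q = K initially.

Q₀ = 0.004864; Q > K (proceeds reverse)

Q₀ = 0.004864 vs Keq = 4.1550e-05 ⇒ Q>K, reverse
Step 1:
                    D           X           J
  init        0.07851       7.417      0.1106
  Δ            0.0883      0.1324     -0.0883
  eq           0.1668       7.549      0.0223
  solve Keq expr → x = -0.04415; check Q = 4.1550e-05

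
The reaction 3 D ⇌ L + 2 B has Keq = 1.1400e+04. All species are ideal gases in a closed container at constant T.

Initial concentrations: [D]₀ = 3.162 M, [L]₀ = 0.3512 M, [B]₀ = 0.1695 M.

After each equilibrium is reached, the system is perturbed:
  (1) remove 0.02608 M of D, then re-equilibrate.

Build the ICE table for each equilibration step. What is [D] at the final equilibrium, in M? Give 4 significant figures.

Q₀ = 3.1916e-04 vs Keq = 1.1400e+04 ⇒ Q<K, forward
Step 1:
                    D           L           B
  I             3.162      0.3512      0.1695
  C            -3.078       1.026       2.052
  E           0.08416       1.377       2.221
  solve Keq expr → x = 1.026; check Q = 1.1400e+04
Then remove 0.02608 M of D.
Step 2:
                    D           L           B
  I           0.05808       1.377       2.221
  C           0.02548   -0.008493    -0.01699
  E           0.08356       1.369       2.204
  solve Keq expr → x = -0.008493; check Q = 1.1400e+04

[D]_eq = 0.08356 M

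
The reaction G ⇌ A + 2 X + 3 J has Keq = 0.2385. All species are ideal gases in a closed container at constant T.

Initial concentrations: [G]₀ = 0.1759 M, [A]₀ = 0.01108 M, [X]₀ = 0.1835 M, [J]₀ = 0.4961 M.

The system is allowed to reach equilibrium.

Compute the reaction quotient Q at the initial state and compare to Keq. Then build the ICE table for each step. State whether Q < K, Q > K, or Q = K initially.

Q₀ = 2.5897e-04 vs Keq = 0.2385 ⇒ Q<K, forward
Step 1:
                  G         A         X         J
  init       0.1759   0.01108    0.1835    0.4961
  Δ         -0.1178    0.1178    0.2355    0.3533
  eq        0.05813    0.1288     0.419    0.8494
  solve Keq expr → x = 0.1178; check Q = 0.2385

Q₀ = 2.5897e-04; Q < K (proceeds forward)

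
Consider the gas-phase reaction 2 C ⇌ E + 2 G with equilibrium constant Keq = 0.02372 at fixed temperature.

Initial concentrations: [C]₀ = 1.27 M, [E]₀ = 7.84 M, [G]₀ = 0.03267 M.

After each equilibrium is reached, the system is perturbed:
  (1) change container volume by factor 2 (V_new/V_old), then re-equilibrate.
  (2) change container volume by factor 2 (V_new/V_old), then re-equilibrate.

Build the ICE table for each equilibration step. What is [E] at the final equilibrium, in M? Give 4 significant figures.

Q₀ = 0.005188 vs Keq = 0.02372 ⇒ Q<K, forward
Step 1:
                    C           E           G
  Initial        1.27        7.84     0.03267
  Change     -0.03518     0.01759     0.03518
  Equil         1.235       7.858     0.06785
  solve Keq expr → x = 0.01759; check Q = 0.02372
Then change container volume by factor 2 (V_new/V_old).
Step 2:
                    C           E           G
  Initial      0.6174       3.929     0.03392
  Change       -0.013    0.006501       0.013
  Equil        0.6044       3.935     0.04692
  solve Keq expr → x = 0.006501; check Q = 0.02372
Then change container volume by factor 2 (V_new/V_old).
Step 3:
                    C           E           G
  Initial      0.3022       1.968     0.02346
  Change    -0.008725    0.004362    0.008725
  Equil        0.2935       1.972     0.03219
  solve Keq expr → x = 0.004362; check Q = 0.02372

[E]_eq = 1.972 M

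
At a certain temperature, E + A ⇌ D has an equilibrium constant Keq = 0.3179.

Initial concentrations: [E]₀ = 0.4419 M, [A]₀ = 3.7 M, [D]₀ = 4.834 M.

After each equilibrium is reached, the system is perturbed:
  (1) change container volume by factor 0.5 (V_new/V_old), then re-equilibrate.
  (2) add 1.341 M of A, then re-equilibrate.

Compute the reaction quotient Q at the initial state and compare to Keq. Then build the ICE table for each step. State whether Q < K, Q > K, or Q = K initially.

Q₀ = 2.957; Q > K (proceeds reverse)

Q₀ = 2.957 vs Keq = 0.3179 ⇒ Q>K, reverse
Step 1:
                   E          A          D
  I           0.4419        3.7      4.834
  C            1.538      1.538     -1.538
  E             1.98      5.238      3.296
  solve Keq expr → x = -1.538; check Q = 0.3179
Then change container volume by factor 0.5 (V_new/V_old).
Step 2:
                   E          A          D
  I            3.959      10.48      6.593
  C           -1.272     -1.272      1.272
  E            2.688      9.204      7.864
  solve Keq expr → x = 1.272; check Q = 0.3179
Then add 1.341 M of A.
Step 3:
                   E          A          D
  I            2.688      10.54      7.864
  C          -0.2231    -0.2231     0.2231
  E            2.465      10.32      8.087
  solve Keq expr → x = 0.2231; check Q = 0.3179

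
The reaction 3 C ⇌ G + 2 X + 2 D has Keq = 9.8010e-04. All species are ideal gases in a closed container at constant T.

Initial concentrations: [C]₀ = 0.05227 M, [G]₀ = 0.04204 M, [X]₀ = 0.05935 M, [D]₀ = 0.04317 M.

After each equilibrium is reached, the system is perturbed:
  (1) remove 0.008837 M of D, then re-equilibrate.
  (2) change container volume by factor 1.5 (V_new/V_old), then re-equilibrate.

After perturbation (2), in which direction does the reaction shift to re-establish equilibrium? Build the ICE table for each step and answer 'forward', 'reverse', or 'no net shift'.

Q₀ = 0.001932 vs Keq = 9.8010e-04 ⇒ Q>K, reverse
Step 1:
                    C           G           X           D
  init        0.05227     0.04204     0.05935     0.04317
  Δ          0.005747   -0.001916   -0.003831   -0.003831
  eq          0.05802     0.04012     0.05552     0.03934
  solve Keq expr → x = -0.001916; check Q = 9.8010e-04
Then remove 0.008837 M of D.
Step 2:
                    C           G           X           D
  init        0.05802     0.04012     0.05552      0.0305
  Δ         -0.004003    0.001334    0.002669    0.002669
  eq          0.05401     0.04146     0.05819     0.03317
  solve Keq expr → x = 0.001334; check Q = 9.8010e-04
Then change container volume by factor 1.5 (V_new/V_old).
Step 3:
                    C           G           X           D
  init        0.03601     0.02764     0.03879     0.02211
  Δ         -0.004261     0.00142    0.002841    0.002841
  eq          0.03175     0.02906     0.04163     0.02495
  solve Keq expr → x = 0.00142; check Q = 9.8010e-04

Direction: forward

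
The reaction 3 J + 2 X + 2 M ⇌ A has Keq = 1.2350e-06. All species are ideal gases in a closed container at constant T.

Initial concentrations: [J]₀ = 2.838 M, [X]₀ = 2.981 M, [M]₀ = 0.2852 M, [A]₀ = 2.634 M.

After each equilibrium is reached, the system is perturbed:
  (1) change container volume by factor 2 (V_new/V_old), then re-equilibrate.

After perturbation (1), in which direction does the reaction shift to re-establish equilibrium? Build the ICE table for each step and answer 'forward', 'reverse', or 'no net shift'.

Q₀ = 0.1594 vs Keq = 1.2350e-06 ⇒ Q>K, reverse
Step 1:
                   J          X          M          A
  Initial      2.838      2.981     0.2852      2.634
  Change       5.864      3.909      3.909     -1.955
  Equil        8.702       6.89      4.194     0.6795
  solve Keq expr → x = -1.955; check Q = 1.2350e-06
Then change container volume by factor 2 (V_new/V_old).
Step 2:
                   J          X          M          A
  Initial      4.351      3.445      2.097     0.3397
  Change      0.9507     0.6338     0.6338    -0.3169
  Equil        5.302      4.079      2.731    0.02283
  solve Keq expr → x = -0.3169; check Q = 1.2350e-06

Direction: reverse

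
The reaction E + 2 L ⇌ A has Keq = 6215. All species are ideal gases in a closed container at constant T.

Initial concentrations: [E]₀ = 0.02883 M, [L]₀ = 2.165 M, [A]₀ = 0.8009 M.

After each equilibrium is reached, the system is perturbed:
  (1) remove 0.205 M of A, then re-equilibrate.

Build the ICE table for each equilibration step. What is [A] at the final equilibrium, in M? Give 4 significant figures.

[A]_eq = 0.6247 M

Q₀ = 5.927 vs Keq = 6215 ⇒ Q<K, forward
Step 1:
                    E           L           A
  I           0.02883       2.165      0.8009
  C           -0.0288     -0.0576      0.0288
  E        3.0060e-05       2.107      0.8297
  solve Keq expr → x = 0.0288; check Q = 6215
Then remove 0.205 M of A.
Step 2:
                    E           L           A
  I        3.0060e-05       2.107      0.6247
  C       -7.4265e-06 -1.4853e-05  7.4265e-06
  E        2.2633e-05       2.107      0.6247
  solve Keq expr → x = 7.4265e-06; check Q = 6215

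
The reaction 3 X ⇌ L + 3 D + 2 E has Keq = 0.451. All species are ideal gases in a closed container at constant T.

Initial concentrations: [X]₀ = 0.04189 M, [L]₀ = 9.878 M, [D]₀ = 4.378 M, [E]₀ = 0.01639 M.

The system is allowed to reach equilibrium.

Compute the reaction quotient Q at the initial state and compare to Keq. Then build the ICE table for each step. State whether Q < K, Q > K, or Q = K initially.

Q₀ = 3029 vs Keq = 0.451 ⇒ Q>K, reverse
Step 1:
                   X          L          D          E
  Initial    0.04189      9.878      4.378    0.01639
  Change     0.02399  -0.007996   -0.02399   -0.01599
  Equil      0.06588       9.87      4.354 3.9784e-04
  solve Keq expr → x = -0.007996; check Q = 0.451

Q₀ = 3029; Q > K (proceeds reverse)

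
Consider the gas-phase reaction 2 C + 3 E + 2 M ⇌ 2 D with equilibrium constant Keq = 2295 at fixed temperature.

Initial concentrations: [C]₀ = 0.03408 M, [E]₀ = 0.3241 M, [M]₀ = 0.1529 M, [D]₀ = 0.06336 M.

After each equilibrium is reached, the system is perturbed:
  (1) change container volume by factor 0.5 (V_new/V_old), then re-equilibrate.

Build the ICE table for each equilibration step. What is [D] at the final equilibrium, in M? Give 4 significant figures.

Q₀ = 4343 vs Keq = 2295 ⇒ Q>K, reverse
Step 1:
                    C           E           M           D
  init        0.03408      0.3241      0.1529     0.06336
  Δ          0.005598    0.008397    0.005598   -0.005598
  eq          0.03968      0.3325      0.1585     0.05776
  solve Keq expr → x = -0.002799; check Q = 2295
Then change container volume by factor 0.5 (V_new/V_old).
Step 2:
                    C           E           M           D
  init        0.07936       0.665       0.317      0.1155
  Δ          -0.05058    -0.07586    -0.05058     0.05058
  eq          0.02878      0.5891      0.2664      0.1661
  solve Keq expr → x = 0.02529; check Q = 2295

[D]_eq = 0.1661 M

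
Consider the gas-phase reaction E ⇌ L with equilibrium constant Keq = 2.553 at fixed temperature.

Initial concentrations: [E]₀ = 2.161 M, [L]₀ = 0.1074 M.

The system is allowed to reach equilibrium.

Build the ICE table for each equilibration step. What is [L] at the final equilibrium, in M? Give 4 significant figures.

Q₀ = 0.0497 vs Keq = 2.553 ⇒ Q<K, forward
Step 1:
                   E          L
  init         2.161     0.1074
  Δ           -1.523      1.523
  eq          0.6384       1.63
  solve Keq expr → x = 1.523; check Q = 2.553

[L]_eq = 1.63 M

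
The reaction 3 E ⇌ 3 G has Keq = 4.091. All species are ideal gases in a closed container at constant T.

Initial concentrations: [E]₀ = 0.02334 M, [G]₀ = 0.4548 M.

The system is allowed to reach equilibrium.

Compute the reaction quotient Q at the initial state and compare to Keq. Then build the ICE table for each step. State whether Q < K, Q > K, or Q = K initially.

Q₀ = 7399; Q > K (proceeds reverse)

Q₀ = 7399 vs Keq = 4.091 ⇒ Q>K, reverse
Step 1:
                  E         G
  init      0.02334    0.4548
  Δ          0.1606   -0.1606
  eq         0.1839    0.2942
  solve Keq expr → x = -0.05354; check Q = 4.091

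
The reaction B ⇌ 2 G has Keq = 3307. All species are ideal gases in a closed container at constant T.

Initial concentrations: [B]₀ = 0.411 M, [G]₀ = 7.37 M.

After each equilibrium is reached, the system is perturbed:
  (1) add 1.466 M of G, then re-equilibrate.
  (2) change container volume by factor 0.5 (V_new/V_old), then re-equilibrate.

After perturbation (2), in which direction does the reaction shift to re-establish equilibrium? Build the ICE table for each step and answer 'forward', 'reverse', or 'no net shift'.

Direction: reverse

Q₀ = 132.2 vs Keq = 3307 ⇒ Q<K, forward
Step 1:
                    B           G
  init          0.411        7.37
  Δ           -0.3909      0.7818
  eq          0.02009       8.152
  solve Keq expr → x = 0.3909; check Q = 3307
Then add 1.466 M of G.
Step 2:
                    B           G
  init        0.02009       9.618
  Δ          0.007787    -0.01557
  eq          0.02788       9.602
  solve Keq expr → x = -0.007787; check Q = 3307
Then change container volume by factor 0.5 (V_new/V_old).
Step 3:
                    B           G
  init        0.05576        19.2
  Δ            0.0545      -0.109
  eq           0.1103        19.1
  solve Keq expr → x = -0.0545; check Q = 3307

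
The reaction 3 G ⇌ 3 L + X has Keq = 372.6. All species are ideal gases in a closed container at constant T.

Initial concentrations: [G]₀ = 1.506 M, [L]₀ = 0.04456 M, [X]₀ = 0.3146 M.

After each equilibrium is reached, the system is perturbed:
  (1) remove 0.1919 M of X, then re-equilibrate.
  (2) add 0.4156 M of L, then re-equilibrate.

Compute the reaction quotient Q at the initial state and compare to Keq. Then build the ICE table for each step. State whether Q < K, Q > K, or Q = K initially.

Q₀ = 8.1493e-06; Q < K (proceeds forward)

Q₀ = 8.1493e-06 vs Keq = 372.6 ⇒ Q<K, forward
Step 1:
                    G           L           X
  Initial       1.506     0.04456      0.3146
  Change       -1.332       1.332      0.4439
  Equil        0.1744       1.376      0.7585
  solve Keq expr → x = 0.4439; check Q = 372.6
Then remove 0.1919 M of X.
Step 2:
                    G           L           X
  Initial      0.1744       1.376      0.5666
  Change      -0.0141      0.0141    0.004699
  Equil        0.1603        1.39      0.5713
  solve Keq expr → x = 0.004699; check Q = 372.6
Then add 0.4156 M of L.
Step 3:
                    G           L           X
  Initial      0.1603       1.806      0.5713
  Change      0.04148    -0.04148    -0.01383
  Equil        0.2018       1.764      0.5574
  solve Keq expr → x = -0.01383; check Q = 372.6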